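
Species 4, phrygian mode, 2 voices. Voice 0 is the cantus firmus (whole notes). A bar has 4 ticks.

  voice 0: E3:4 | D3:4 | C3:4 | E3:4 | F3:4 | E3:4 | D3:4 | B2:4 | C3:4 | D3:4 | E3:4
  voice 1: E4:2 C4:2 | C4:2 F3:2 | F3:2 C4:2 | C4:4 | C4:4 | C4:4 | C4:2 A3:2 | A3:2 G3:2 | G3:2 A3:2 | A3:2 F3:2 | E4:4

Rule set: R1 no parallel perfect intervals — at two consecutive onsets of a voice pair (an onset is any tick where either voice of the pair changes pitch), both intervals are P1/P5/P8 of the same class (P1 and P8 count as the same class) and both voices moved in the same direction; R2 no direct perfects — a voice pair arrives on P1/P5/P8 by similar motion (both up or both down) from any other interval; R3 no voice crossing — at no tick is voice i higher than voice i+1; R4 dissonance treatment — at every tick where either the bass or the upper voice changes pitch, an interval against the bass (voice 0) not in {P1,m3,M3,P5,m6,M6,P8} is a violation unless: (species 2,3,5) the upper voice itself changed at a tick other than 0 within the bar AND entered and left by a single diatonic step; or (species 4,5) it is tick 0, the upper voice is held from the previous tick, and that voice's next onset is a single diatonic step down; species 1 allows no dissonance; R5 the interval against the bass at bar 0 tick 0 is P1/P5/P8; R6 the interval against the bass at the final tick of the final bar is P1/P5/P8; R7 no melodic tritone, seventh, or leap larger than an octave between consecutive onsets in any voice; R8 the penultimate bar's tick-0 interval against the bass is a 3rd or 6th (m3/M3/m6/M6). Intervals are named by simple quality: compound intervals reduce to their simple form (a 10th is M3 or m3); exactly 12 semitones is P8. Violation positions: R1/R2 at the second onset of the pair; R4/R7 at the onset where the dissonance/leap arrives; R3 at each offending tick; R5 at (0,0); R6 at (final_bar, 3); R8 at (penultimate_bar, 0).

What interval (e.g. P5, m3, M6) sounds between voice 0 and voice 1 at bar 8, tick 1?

voice 0=C3 voice 1=G3 -> P5

P5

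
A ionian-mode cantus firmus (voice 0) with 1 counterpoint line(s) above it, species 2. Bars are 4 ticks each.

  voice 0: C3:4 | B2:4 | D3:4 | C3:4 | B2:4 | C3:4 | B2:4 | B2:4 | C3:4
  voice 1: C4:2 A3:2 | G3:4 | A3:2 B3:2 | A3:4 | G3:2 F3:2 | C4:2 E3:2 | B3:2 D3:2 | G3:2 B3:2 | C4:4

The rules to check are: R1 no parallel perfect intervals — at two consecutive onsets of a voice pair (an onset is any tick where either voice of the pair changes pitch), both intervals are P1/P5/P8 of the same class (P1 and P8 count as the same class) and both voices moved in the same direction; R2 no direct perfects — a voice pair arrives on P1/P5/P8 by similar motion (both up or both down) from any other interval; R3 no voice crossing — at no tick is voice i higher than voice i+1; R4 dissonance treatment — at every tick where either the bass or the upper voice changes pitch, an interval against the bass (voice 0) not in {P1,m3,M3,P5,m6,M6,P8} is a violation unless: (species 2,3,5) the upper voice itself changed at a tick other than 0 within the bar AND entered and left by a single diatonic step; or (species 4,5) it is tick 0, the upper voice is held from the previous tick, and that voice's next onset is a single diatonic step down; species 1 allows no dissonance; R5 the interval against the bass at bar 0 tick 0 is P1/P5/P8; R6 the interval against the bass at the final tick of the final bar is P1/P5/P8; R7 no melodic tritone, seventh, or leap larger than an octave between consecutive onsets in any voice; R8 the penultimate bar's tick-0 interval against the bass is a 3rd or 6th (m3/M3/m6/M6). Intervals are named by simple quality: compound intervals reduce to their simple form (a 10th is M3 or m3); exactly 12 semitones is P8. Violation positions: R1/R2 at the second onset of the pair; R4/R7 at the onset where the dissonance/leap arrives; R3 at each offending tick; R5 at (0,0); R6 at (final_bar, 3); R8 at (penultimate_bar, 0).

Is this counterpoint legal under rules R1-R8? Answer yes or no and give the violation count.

bar 0: v0=C3 v1=C4 (P8)
bar 1: v0=B2 v1=G3 (m6)
bar 2: v0=D3 v1=A3 (P5)
bar 3: v0=C3 v1=A3 (M6)
bar 4: v0=B2 v1=G3 (m6)
bar 5: v0=C3 v1=C4 (P8)
bar 6: v0=B2 v1=B3 (P8)
bar 7: v0=B2 v1=G3 (m6)
bar 8: v0=C3 v1=C4 (P8)
  R2 @ bar2.0: B2/G3 m6 -> D3/A3 P5 similar
  R4 @ bar4.2: B2/F3 TT untreated
  R2 @ bar5.0: B2/F3 TT -> C3/C4 P8 similar
  R1 @ bar8.0: B2/B3 P8 -> C3/C4 P8 similar

No (4 violations)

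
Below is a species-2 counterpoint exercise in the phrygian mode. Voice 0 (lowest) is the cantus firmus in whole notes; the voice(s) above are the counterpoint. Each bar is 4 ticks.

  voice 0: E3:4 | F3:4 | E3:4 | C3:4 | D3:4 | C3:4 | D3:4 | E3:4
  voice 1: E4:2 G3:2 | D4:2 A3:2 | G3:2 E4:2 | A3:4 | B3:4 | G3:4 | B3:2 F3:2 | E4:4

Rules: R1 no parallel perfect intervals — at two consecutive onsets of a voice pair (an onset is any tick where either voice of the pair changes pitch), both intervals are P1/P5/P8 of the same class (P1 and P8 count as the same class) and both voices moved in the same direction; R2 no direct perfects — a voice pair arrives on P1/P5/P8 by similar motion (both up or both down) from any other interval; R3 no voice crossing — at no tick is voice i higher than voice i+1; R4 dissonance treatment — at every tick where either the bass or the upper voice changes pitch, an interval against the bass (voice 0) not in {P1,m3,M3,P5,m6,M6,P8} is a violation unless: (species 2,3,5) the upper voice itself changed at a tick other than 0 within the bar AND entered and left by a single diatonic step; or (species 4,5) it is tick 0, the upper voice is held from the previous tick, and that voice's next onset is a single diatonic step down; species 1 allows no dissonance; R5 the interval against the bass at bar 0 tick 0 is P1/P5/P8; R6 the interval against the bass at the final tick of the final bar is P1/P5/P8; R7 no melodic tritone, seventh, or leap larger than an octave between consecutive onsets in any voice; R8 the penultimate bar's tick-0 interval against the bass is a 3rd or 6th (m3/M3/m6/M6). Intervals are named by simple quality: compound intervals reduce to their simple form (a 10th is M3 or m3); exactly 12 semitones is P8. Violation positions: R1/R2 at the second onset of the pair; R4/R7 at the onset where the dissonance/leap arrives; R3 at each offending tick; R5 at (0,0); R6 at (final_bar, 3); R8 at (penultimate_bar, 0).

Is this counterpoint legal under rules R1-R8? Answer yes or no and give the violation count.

bar 0: v0=E3 v1=E4 (P8)
bar 1: v0=F3 v1=D4 (M6)
bar 2: v0=E3 v1=G3 (m3)
bar 3: v0=C3 v1=A3 (M6)
bar 4: v0=D3 v1=B3 (M6)
bar 5: v0=C3 v1=G3 (P5)
bar 6: v0=D3 v1=B3 (M6)
bar 7: v0=E3 v1=E4 (P8)
  R2 @ bar5.0: D3/B3 M6 -> C3/G3 P5 similar
  R7 @ bar6.2: B3->F3 leap 6st
  R2 @ bar7.0: D3/F3 m3 -> E3/E4 P8 similar
  R7 @ bar7.0: F3->E4 leap 11st

No (4 violations)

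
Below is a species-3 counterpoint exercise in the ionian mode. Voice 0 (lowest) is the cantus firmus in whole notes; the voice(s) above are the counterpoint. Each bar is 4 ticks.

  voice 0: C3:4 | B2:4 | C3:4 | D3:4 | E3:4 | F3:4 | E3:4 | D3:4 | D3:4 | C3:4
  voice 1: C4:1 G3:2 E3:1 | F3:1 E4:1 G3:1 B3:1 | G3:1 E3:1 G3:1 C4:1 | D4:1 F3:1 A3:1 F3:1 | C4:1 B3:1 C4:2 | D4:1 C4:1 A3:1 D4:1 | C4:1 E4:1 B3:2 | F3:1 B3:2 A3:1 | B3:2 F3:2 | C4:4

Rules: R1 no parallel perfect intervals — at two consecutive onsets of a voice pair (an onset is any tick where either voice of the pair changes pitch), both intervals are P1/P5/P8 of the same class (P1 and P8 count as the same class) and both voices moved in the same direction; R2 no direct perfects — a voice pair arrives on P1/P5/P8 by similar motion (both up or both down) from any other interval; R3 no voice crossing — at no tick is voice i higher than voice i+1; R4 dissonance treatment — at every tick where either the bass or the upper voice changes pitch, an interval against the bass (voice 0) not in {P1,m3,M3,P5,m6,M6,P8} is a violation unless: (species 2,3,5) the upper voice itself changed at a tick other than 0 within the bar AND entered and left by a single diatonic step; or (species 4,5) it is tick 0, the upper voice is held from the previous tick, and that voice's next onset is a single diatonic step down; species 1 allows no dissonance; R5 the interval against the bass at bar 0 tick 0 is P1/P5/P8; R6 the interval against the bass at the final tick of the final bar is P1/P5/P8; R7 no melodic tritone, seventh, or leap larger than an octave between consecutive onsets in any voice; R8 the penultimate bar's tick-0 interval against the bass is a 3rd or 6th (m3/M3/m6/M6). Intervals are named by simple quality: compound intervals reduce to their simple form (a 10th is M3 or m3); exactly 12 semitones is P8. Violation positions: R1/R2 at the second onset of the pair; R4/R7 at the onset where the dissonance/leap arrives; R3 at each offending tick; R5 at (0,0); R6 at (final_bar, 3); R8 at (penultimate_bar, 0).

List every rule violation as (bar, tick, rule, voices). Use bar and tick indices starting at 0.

bar 0: v0=C3 v1=C4 downbeat P8
bar 1: v0=B2 v1=F3 downbeat TT
bar 2: v0=C3 v1=G3 downbeat P5
bar 3: v0=D3 v1=D4 downbeat P8
bar 4: v0=E3 v1=C4 downbeat m6
bar 5: v0=F3 v1=D4 downbeat M6
bar 6: v0=E3 v1=C4 downbeat m6
bar 7: v0=D3 v1=F3 downbeat m3
bar 8: v0=D3 v1=B3 downbeat M6
bar 9: v0=C3 v1=C4 downbeat P8
  -> R4 @ bar 1 tick 0 v(0, 1): B2/F3 TT untreated
  -> R4 @ bar 1 tick 1 v(0, 1): B2/E4 P4 untreated
  -> R7 @ bar 1 tick 1 v(1,): F3->E4 leap 11st
  -> R1 @ bar 3 tick 0 v(0, 1): C3/C4 P8 -> D3/D4 P8 similar
  -> R7 @ bar 7 tick 0 v(1,): B3->F3 leap 6st
  -> R7 @ bar 7 tick 1 v(1,): F3->B3 leap 6st
  -> R7 @ bar 8 tick 2 v(1,): B3->F3 leap 6st

(1, 0, R4, (0, 1))
(1, 1, R4, (0, 1))
(1, 1, R7, (1,))
(3, 0, R1, (0, 1))
(7, 0, R7, (1,))
(7, 1, R7, (1,))
(8, 2, R7, (1,))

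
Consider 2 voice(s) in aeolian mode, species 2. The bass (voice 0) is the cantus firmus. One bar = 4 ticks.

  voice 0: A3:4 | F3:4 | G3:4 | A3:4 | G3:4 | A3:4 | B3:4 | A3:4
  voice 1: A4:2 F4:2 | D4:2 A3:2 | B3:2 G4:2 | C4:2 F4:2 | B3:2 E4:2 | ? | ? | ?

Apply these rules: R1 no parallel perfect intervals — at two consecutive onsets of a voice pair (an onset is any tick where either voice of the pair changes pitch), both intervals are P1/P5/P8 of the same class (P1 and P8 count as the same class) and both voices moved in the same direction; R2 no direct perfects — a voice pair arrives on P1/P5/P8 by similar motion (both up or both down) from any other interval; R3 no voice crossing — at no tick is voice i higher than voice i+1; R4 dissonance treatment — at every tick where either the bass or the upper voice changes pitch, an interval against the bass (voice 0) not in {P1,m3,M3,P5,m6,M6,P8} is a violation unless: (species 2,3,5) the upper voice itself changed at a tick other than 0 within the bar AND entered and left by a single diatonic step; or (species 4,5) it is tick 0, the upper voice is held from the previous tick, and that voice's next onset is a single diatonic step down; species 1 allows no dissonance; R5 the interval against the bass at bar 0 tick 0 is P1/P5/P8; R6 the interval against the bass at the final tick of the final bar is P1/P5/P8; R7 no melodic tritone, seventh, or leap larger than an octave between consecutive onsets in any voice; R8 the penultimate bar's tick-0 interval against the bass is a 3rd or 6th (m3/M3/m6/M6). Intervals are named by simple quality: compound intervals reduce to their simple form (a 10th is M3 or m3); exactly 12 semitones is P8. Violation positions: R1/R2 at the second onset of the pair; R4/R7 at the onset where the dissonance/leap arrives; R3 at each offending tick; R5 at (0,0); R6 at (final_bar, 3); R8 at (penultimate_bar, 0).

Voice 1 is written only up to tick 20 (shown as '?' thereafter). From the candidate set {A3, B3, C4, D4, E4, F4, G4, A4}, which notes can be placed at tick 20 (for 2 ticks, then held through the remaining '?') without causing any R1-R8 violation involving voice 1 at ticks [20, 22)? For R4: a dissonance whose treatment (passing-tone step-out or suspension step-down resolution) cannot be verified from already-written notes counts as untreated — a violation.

{A3, C4, E4, F4}

A3: legal
B3: violates R4
C4: legal
D4: violates R4
E4: legal
F4: legal
G4: violates R4
A4: violates R2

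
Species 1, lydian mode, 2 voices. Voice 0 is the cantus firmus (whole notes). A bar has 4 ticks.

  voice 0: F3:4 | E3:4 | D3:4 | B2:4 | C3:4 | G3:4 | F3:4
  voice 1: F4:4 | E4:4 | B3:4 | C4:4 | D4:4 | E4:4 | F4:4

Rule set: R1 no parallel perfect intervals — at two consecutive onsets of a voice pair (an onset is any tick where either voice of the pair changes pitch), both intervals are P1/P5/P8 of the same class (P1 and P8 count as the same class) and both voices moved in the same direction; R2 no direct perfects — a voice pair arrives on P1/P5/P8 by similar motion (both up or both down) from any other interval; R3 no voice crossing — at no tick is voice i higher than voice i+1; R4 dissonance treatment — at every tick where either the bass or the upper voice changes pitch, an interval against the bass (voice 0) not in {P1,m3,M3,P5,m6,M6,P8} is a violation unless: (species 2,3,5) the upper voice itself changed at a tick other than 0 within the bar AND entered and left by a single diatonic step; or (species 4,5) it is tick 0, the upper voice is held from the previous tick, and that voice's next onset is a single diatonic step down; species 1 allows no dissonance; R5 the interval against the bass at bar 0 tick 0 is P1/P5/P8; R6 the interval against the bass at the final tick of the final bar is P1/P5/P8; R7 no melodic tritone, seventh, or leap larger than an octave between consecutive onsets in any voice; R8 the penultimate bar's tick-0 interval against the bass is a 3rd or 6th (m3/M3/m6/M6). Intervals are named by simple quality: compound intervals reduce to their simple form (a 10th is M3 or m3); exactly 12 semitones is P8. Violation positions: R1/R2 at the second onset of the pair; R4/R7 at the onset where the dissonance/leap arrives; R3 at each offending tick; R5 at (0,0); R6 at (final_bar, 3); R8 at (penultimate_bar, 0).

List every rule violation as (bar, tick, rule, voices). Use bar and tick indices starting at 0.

(1, 0, R1, (0, 1))
(3, 0, R4, (0, 1))
(4, 0, R4, (0, 1))

bar 0: v0=F3 v1=F4 downbeat P8
bar 1: v0=E3 v1=E4 downbeat P8
bar 2: v0=D3 v1=B3 downbeat M6
bar 3: v0=B2 v1=C4 downbeat m2
bar 4: v0=C3 v1=D4 downbeat M2
bar 5: v0=G3 v1=E4 downbeat M6
bar 6: v0=F3 v1=F4 downbeat P8
  -> R1 @ bar 1 tick 0 v(0, 1): F3/F4 P8 -> E3/E4 P8 similar
  -> R4 @ bar 3 tick 0 v(0, 1): B2/C4 m2 untreated
  -> R4 @ bar 4 tick 0 v(0, 1): C3/D4 M2 untreated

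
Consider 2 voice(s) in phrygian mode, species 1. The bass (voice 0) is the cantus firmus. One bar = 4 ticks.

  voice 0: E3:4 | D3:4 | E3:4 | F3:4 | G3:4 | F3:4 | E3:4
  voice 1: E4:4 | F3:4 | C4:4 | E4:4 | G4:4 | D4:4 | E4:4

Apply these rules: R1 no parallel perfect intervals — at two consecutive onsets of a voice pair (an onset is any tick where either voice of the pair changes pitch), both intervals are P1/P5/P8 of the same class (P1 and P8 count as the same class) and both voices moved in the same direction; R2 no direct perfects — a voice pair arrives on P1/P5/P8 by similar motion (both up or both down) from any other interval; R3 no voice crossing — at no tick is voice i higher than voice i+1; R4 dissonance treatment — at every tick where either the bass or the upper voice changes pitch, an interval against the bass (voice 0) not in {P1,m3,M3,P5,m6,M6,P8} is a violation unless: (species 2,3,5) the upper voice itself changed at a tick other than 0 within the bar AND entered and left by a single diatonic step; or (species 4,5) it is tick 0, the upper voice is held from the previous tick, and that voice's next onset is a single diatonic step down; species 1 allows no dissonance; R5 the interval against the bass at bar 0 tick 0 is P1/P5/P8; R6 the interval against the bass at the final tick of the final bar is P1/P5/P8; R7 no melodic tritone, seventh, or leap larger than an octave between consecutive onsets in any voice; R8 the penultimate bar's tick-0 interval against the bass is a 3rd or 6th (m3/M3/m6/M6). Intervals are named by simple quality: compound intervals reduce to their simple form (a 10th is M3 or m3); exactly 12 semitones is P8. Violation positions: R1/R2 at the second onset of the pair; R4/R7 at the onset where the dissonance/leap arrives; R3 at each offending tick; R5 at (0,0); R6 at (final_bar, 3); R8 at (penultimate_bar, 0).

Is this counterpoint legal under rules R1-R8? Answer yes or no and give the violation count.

bar 0: v0=E3 v1=E4 (P8)
bar 1: v0=D3 v1=F3 (m3)
bar 2: v0=E3 v1=C4 (m6)
bar 3: v0=F3 v1=E4 (M7)
bar 4: v0=G3 v1=G4 (P8)
bar 5: v0=F3 v1=D4 (M6)
bar 6: v0=E3 v1=E4 (P8)
  R7 @ bar1.0: E4->F3 leap 11st
  R4 @ bar3.0: F3/E4 M7 untreated
  R2 @ bar4.0: F3/E4 M7 -> G3/G4 P8 similar

No (3 violations)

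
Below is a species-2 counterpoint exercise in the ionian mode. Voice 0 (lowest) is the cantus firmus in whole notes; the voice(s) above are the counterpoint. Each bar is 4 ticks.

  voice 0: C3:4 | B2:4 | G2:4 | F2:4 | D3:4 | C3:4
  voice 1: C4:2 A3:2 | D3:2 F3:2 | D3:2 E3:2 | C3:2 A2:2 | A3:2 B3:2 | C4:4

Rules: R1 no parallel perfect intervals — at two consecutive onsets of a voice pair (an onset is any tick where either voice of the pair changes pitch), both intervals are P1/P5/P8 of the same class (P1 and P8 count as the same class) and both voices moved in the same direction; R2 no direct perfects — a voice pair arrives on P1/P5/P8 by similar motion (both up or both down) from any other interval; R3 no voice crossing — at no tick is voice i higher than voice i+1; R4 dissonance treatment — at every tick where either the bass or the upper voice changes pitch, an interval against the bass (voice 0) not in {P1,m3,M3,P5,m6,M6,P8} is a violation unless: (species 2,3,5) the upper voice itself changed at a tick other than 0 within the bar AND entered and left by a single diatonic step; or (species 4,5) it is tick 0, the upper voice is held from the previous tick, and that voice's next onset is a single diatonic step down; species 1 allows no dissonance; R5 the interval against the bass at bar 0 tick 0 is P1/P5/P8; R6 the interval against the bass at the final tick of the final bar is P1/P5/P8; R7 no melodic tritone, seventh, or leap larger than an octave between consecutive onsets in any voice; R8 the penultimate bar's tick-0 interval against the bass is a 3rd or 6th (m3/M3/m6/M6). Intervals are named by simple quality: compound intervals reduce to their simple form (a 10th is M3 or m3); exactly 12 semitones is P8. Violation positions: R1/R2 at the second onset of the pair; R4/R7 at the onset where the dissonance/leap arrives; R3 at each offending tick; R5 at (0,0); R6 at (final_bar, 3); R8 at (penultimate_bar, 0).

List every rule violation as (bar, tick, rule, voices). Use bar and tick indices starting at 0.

bar 0: v0=C3 v1=C4 downbeat P8
bar 1: v0=B2 v1=D3 downbeat m3
bar 2: v0=G2 v1=D3 downbeat P5
bar 3: v0=F2 v1=C3 downbeat P5
bar 4: v0=D3 v1=A3 downbeat P5
bar 5: v0=C3 v1=C4 downbeat P8
  -> R4 @ bar 1 tick 2 v(0, 1): B2/F3 TT untreated
  -> R2 @ bar 2 tick 0 v(0, 1): B2/F3 TT -> G2/D3 P5 similar
  -> R2 @ bar 3 tick 0 v(0, 1): G2/E3 M6 -> F2/C3 P5 similar
  -> R2 @ bar 4 tick 0 v(0, 1): F2/A2 M3 -> D3/A3 P5 similar
  -> R8 @ bar 4 tick 0 v(0, 1): penult P5 not 3rd/6th

(1, 2, R4, (0, 1))
(2, 0, R2, (0, 1))
(3, 0, R2, (0, 1))
(4, 0, R2, (0, 1))
(4, 0, R8, (0, 1))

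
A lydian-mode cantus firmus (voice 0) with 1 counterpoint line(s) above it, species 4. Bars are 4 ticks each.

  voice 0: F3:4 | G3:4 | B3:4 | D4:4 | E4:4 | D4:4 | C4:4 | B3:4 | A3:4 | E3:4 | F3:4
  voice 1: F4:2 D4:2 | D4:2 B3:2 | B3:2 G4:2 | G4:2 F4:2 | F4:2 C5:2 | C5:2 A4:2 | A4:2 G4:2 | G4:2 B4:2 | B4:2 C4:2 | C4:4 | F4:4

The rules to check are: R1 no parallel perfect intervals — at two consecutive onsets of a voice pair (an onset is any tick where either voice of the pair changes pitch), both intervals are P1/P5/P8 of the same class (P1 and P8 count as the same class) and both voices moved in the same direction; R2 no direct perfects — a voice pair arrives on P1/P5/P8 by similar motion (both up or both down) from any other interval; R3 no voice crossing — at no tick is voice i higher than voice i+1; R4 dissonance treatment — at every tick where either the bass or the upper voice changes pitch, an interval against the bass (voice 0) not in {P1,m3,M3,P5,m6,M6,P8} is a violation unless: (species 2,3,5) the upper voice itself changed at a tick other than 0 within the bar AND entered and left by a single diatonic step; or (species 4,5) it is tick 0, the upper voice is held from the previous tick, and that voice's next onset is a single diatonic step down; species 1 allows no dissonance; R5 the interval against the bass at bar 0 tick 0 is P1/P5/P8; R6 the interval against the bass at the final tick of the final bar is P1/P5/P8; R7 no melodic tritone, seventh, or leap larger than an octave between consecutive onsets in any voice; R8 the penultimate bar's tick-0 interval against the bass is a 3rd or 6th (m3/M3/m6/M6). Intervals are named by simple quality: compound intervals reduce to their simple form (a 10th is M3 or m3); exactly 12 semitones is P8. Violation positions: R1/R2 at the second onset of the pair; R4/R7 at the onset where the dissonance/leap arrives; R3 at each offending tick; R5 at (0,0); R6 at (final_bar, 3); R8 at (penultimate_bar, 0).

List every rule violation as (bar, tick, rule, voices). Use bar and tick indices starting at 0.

(4, 0, R4, (0, 1))
(5, 0, R4, (0, 1))
(8, 0, R4, (0, 1))
(8, 2, R7, (1,))
(10, 0, R2, (0, 1))

bar 0: v0=F3 v1=F4 downbeat P8
bar 1: v0=G3 v1=D4 downbeat P5
bar 2: v0=B3 v1=B3 downbeat P1
bar 3: v0=D4 v1=G4 downbeat P4
bar 4: v0=E4 v1=F4 downbeat m2
bar 5: v0=D4 v1=C5 downbeat m7
bar 6: v0=C4 v1=A4 downbeat M6
bar 7: v0=B3 v1=G4 downbeat m6
bar 8: v0=A3 v1=B4 downbeat M2
bar 9: v0=E3 v1=C4 downbeat m6
bar 10: v0=F3 v1=F4 downbeat P8
  -> R4 @ bar 4 tick 0 v(0, 1): E4/F4 m2 untreated
  -> R4 @ bar 5 tick 0 v(0, 1): D4/C5 m7 untreated
  -> R4 @ bar 8 tick 0 v(0, 1): A3/B4 M2 untreated
  -> R7 @ bar 8 tick 2 v(1,): B4->C4 leap 11st
  -> R2 @ bar 10 tick 0 v(0, 1): E3/C4 m6 -> F3/F4 P8 similar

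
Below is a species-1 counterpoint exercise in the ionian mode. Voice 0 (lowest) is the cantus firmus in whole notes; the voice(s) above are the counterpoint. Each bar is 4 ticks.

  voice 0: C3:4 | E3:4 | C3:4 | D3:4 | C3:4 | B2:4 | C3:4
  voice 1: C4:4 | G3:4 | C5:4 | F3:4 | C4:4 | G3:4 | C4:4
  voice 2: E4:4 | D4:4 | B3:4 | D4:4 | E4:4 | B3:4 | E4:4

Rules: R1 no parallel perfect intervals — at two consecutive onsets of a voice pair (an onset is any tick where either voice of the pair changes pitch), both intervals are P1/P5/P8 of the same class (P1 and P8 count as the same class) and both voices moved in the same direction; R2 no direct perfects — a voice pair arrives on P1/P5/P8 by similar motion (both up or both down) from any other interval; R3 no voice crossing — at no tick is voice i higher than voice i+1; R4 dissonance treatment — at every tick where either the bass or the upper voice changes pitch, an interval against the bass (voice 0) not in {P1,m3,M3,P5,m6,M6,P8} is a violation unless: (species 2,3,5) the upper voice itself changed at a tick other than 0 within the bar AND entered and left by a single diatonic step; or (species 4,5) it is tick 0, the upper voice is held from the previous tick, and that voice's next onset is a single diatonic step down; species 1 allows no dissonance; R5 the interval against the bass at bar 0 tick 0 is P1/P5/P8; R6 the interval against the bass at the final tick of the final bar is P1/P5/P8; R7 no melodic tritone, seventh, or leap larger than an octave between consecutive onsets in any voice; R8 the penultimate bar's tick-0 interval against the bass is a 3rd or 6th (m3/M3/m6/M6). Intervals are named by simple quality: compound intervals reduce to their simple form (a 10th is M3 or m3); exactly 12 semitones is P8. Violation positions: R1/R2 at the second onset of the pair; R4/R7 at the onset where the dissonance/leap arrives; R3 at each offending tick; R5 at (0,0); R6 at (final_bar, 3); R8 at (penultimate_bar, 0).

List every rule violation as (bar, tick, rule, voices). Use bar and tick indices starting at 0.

bar 0: v0=C3 v1=C4 v2=E4 downbeat M3
bar 1: v0=E3 v1=G3 v2=D4 downbeat m7
bar 2: v0=C3 v1=C5 v2=B3 downbeat M7
bar 3: v0=D3 v1=F3 v2=D4 downbeat P8
bar 4: v0=C3 v1=C4 v2=E4 downbeat M3
bar 5: v0=B2 v1=G3 v2=B3 downbeat P8
bar 6: v0=C3 v1=C4 v2=E4 downbeat M3
  -> R5 @ bar 0 tick 0 v(0, 2): opens on M3
  -> R2 @ bar 1 tick 0 v(1, 2): C4/E4 M3 -> G3/D4 P5 similar
  -> R4 @ bar 1 tick 0 v(0, 2): E3/D4 m7 untreated
  -> R3 @ bar 2 tick 0 v(1, 2): C5 above B3
  -> R4 @ bar 2 tick 0 v(0, 2): C3/B3 M7 untreated
  -> R7 @ bar 2 tick 0 v(1,): G3->C5 leap 17st
  -> R3 @ bar 2 tick 1 v(1, 2): C5 above B3
  -> R3 @ bar 2 tick 2 v(1, 2): C5 above B3
  -> R3 @ bar 2 tick 3 v(1, 2): C5 above B3
  -> R2 @ bar 3 tick 0 v(0, 2): C3/B3 M7 -> D3/D4 P8 similar
  -> R7 @ bar 3 tick 0 v(1,): C5->F3 leap 19st
  -> R2 @ bar 5 tick 0 v(0, 2): C3/E4 M3 -> B2/B3 P8 similar
  -> R8 @ bar 5 tick 0 v(0, 2): penult P8 not 3rd/6th
  -> R2 @ bar 6 tick 0 v(0, 1): B2/G3 m6 -> C3/C4 P8 similar
  -> R6 @ bar 6 tick 3 v(0, 2): closes on M3

(0, 0, R5, (0, 2))
(1, 0, R2, (1, 2))
(1, 0, R4, (0, 2))
(2, 0, R3, (1, 2))
(2, 0, R4, (0, 2))
(2, 0, R7, (1,))
(2, 1, R3, (1, 2))
(2, 2, R3, (1, 2))
(2, 3, R3, (1, 2))
(3, 0, R2, (0, 2))
(3, 0, R7, (1,))
(5, 0, R2, (0, 2))
(5, 0, R8, (0, 2))
(6, 0, R2, (0, 1))
(6, 3, R6, (0, 2))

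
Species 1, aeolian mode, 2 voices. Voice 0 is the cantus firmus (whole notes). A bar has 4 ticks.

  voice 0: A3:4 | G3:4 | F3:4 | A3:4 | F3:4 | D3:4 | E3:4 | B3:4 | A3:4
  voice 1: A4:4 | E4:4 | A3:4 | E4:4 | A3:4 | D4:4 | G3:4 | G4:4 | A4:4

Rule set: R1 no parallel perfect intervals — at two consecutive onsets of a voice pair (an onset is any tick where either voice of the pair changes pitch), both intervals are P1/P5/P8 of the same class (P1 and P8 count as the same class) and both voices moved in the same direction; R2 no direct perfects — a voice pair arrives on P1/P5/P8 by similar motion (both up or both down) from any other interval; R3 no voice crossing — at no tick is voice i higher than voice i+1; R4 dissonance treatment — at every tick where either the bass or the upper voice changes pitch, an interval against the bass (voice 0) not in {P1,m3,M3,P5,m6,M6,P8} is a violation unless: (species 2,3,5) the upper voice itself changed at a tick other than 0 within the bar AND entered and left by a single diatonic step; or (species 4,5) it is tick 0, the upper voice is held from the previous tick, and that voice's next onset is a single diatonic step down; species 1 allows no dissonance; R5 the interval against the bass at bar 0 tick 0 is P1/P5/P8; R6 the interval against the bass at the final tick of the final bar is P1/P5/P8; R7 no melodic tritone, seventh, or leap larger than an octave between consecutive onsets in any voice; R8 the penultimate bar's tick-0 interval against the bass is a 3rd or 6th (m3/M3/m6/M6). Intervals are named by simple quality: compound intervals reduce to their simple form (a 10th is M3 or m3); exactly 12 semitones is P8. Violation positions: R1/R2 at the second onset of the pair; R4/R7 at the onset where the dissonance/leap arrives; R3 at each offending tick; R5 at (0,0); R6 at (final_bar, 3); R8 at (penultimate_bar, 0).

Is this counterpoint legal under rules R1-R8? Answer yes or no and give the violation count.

bar 0: v0=A3 v1=A4 (P8)
bar 1: v0=G3 v1=E4 (M6)
bar 2: v0=F3 v1=A3 (M3)
bar 3: v0=A3 v1=E4 (P5)
bar 4: v0=F3 v1=A3 (M3)
bar 5: v0=D3 v1=D4 (P8)
bar 6: v0=E3 v1=G3 (m3)
bar 7: v0=B3 v1=G4 (m6)
bar 8: v0=A3 v1=A4 (P8)
  R2 @ bar3.0: F3/A3 M3 -> A3/E4 P5 similar

No (1 violations)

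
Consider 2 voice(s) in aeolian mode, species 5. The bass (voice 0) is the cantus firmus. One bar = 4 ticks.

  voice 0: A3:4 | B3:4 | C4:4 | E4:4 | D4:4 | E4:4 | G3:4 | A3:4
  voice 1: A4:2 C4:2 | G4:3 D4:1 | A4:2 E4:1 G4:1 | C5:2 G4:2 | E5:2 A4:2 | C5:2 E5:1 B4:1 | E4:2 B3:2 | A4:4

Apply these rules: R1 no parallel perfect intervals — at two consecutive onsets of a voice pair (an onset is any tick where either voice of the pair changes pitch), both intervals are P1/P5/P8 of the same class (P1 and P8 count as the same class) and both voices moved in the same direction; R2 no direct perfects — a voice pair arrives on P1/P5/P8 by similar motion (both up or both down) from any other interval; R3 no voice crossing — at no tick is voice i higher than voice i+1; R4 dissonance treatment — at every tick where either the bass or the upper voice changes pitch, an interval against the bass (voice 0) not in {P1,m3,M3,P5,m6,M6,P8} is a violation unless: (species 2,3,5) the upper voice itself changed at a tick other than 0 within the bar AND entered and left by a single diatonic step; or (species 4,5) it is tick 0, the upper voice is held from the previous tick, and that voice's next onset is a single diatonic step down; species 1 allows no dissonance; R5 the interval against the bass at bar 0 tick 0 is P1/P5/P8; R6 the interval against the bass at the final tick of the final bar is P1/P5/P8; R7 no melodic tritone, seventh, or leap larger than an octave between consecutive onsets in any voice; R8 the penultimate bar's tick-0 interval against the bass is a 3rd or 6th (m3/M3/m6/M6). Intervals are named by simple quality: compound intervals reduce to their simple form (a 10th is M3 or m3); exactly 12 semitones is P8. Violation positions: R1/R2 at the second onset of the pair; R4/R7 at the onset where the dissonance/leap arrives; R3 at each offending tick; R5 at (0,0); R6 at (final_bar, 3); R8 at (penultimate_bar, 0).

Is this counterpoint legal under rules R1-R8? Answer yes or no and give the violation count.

bar 0: v0=A3 v1=A4 (P8)
bar 1: v0=B3 v1=G4 (m6)
bar 2: v0=C4 v1=A4 (M6)
bar 3: v0=E4 v1=C5 (m6)
bar 4: v0=D4 v1=E5 (M2)
bar 5: v0=E4 v1=C5 (m6)
bar 6: v0=G3 v1=E4 (M6)
bar 7: v0=A3 v1=A4 (P8)
  R4 @ bar4.0: D4/E5 M2 untreated
  R2 @ bar7.0: G3/B3 M3 -> A3/A4 P8 similar
  R7 @ bar7.0: B3->A4 leap 10st

No (3 violations)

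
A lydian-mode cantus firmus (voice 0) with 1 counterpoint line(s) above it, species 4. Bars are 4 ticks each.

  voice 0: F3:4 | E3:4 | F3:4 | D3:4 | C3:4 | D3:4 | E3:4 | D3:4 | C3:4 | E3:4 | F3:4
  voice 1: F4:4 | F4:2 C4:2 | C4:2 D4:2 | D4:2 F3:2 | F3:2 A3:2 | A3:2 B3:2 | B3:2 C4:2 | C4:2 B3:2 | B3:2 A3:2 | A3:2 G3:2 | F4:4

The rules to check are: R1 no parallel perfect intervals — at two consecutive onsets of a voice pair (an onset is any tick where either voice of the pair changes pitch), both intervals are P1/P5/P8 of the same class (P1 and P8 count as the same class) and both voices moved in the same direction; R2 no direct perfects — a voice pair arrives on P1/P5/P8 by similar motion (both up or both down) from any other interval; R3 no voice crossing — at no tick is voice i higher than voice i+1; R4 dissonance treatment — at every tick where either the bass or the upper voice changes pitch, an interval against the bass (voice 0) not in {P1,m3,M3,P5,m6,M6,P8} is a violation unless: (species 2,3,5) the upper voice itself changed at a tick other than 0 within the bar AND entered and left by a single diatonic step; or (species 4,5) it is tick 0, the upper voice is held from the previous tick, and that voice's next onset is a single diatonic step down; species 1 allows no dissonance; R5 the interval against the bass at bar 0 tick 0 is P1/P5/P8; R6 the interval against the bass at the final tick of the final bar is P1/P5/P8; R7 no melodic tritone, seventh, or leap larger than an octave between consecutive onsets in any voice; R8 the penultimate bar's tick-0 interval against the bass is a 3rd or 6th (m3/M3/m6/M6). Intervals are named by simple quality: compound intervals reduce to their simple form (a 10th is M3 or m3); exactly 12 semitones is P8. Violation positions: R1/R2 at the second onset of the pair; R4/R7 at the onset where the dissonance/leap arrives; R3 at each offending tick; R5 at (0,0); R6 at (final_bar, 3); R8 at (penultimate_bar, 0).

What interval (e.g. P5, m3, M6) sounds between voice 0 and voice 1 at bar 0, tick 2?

voice 0=F3 voice 1=F4 -> P8

P8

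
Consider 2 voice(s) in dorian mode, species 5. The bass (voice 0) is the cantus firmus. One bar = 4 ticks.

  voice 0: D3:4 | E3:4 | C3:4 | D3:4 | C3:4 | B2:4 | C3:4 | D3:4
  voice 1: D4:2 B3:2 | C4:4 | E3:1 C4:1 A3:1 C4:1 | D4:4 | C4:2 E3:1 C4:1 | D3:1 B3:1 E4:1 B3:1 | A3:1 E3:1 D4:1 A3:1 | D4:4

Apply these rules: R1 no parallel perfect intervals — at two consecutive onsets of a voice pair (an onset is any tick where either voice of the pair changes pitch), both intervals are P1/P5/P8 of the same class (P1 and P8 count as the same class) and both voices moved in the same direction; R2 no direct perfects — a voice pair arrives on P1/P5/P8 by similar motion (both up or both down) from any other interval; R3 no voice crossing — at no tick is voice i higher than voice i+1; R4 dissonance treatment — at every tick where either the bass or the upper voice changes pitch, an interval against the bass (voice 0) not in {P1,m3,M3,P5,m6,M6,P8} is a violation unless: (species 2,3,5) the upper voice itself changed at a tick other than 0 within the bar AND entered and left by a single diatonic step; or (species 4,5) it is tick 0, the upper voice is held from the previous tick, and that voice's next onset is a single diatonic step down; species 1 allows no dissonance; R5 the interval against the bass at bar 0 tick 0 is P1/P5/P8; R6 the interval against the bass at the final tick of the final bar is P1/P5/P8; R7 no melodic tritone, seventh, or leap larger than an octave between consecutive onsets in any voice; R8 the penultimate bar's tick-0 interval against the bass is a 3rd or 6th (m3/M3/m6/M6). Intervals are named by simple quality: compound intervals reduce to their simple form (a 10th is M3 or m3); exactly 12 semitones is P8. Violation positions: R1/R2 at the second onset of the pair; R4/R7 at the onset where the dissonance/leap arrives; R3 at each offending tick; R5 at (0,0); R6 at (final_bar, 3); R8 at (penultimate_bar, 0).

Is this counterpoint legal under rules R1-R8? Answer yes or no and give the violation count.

No (7 violations)

bar 0: v0=D3 v1=D4 (P8)
bar 1: v0=E3 v1=C4 (m6)
bar 2: v0=C3 v1=E3 (M3)
bar 3: v0=D3 v1=D4 (P8)
bar 4: v0=C3 v1=C4 (P8)
bar 5: v0=B2 v1=D3 (m3)
bar 6: v0=C3 v1=A3 (M6)
bar 7: v0=D3 v1=D4 (P8)
  R1 @ bar3.0: C3/C4 P8 -> D3/D4 P8 similar
  R1 @ bar4.0: D3/D4 P8 -> C3/C4 P8 similar
  R7 @ bar5.0: C4->D3 leap 10st
  R4 @ bar5.2: B2/E4 P4 untreated
  R4 @ bar6.2: C3/D4 M2 untreated
  R7 @ bar6.2: E3->D4 leap 10st
  R2 @ bar7.0: C3/A3 M6 -> D3/D4 P8 similar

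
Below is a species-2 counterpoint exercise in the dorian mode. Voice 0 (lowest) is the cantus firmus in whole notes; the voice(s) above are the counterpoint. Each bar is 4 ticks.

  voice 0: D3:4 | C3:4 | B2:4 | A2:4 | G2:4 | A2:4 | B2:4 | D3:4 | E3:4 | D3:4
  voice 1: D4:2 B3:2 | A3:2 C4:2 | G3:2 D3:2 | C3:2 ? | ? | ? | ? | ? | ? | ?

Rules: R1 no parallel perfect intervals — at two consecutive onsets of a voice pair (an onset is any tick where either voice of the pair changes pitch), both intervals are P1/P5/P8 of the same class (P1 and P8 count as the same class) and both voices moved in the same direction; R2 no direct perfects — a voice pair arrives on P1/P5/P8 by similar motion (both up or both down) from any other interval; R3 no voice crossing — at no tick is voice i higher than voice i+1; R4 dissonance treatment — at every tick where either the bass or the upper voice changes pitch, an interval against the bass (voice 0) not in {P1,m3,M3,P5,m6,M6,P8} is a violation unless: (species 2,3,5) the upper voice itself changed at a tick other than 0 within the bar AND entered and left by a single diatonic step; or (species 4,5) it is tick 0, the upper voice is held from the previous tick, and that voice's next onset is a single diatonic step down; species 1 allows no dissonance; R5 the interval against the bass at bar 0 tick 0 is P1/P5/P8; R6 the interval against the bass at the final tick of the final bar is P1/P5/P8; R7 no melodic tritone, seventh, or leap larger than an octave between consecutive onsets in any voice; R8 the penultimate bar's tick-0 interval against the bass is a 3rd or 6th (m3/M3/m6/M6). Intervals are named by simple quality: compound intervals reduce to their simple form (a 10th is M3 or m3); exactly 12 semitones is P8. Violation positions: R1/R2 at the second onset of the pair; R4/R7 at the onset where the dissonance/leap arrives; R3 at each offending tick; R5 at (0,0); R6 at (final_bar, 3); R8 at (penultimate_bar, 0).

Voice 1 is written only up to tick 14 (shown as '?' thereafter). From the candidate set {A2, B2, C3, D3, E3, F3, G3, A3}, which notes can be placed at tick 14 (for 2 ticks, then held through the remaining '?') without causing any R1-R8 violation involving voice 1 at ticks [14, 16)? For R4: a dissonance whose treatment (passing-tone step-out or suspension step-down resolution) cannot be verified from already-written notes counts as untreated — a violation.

{A2, A3, C3, E3, F3}

A2: legal
B2: violates R4
C3: legal
D3: violates R4
E3: legal
F3: legal
G3: violates R4
A3: legal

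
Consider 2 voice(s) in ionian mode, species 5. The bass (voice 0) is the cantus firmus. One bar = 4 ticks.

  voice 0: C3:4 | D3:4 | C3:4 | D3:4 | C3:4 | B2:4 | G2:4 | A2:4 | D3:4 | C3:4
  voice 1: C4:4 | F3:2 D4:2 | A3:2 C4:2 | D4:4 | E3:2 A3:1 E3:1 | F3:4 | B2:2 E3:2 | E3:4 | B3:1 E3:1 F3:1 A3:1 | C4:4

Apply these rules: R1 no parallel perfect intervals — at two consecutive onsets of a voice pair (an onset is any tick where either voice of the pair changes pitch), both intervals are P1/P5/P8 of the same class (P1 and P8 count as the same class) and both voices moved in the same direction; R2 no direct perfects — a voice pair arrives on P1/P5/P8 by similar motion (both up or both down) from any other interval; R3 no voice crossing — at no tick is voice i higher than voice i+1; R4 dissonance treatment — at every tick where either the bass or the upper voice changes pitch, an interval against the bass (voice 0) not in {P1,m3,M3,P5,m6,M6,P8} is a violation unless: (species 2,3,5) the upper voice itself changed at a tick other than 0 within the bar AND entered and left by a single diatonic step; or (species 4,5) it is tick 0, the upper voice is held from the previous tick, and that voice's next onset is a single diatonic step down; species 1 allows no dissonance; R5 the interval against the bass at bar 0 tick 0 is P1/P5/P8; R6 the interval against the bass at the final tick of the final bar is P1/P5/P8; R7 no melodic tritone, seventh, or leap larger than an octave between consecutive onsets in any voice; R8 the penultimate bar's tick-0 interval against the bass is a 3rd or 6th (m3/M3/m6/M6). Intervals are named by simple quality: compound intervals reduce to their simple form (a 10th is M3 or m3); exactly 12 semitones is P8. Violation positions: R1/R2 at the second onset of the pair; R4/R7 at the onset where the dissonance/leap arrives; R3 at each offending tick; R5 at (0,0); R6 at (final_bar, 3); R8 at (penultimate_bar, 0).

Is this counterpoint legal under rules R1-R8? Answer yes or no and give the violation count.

No (5 violations)

bar 0: v0=C3 v1=C4 (P8)
bar 1: v0=D3 v1=F3 (m3)
bar 2: v0=C3 v1=A3 (M6)
bar 3: v0=D3 v1=D4 (P8)
bar 4: v0=C3 v1=E3 (M3)
bar 5: v0=B2 v1=F3 (TT)
bar 6: v0=G2 v1=B2 (M3)
bar 7: v0=A2 v1=E3 (P5)
bar 8: v0=D3 v1=B3 (M6)
bar 9: v0=C3 v1=C4 (P8)
  R1 @ bar3.0: C3/C4 P8 -> D3/D4 P8 similar
  R7 @ bar4.0: D4->E3 leap 10st
  R4 @ bar5.0: B2/F3 TT untreated
  R7 @ bar6.0: F3->B2 leap 6st
  R4 @ bar8.1: D3/E3 M2 untreated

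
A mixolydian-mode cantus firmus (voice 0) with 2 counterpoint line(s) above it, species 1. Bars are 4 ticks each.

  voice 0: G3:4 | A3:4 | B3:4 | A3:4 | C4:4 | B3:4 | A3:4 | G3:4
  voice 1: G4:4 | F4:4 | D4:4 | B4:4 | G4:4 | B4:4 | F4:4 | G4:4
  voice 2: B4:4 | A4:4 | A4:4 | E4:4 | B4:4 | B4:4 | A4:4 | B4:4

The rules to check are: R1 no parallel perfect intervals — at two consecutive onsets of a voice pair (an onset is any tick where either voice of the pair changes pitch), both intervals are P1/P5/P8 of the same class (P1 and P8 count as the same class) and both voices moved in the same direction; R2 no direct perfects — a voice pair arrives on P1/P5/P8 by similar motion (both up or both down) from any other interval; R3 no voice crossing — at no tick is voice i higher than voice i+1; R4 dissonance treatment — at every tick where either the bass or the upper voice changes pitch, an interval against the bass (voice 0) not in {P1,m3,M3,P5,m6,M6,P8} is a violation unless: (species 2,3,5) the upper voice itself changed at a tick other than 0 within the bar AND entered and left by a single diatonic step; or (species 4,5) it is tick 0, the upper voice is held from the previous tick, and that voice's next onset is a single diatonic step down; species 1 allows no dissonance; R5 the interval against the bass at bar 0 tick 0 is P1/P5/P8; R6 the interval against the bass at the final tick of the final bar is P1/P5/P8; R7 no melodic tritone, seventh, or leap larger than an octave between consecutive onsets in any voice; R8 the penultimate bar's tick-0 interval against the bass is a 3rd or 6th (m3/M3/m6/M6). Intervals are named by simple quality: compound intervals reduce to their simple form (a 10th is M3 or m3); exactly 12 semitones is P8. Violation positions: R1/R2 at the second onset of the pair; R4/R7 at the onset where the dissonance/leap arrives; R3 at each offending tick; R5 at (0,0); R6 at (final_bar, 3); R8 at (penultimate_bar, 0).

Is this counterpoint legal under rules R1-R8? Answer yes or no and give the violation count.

bar 0: v0=G3 v1=G4 v2=B4 (M3)
bar 1: v0=A3 v1=F4 v2=A4 (P8)
bar 2: v0=B3 v1=D4 v2=A4 (m7)
bar 3: v0=A3 v1=B4 v2=E4 (P5)
bar 4: v0=C4 v1=G4 v2=B4 (M7)
bar 5: v0=B3 v1=B4 v2=B4 (P8)
bar 6: v0=A3 v1=F4 v2=A4 (P8)
bar 7: v0=G3 v1=G4 v2=B4 (M3)
  R5 @ bar0.0: opens on M3
  R4 @ bar2.0: B3/A4 m7 untreated
  R2 @ bar3.0: B3/A4 m7 -> A3/E4 P5 similar
  R3 @ bar3.0: B4 above E4
  R4 @ bar3.0: A3/B4 M2 untreated
  R3 @ bar3.1: B4 above E4
  R3 @ bar3.2: B4 above E4
  R3 @ bar3.3: B4 above E4
  R4 @ bar4.0: C4/B4 M7 untreated
  R1 @ bar6.0: B3/B4 P8 -> A3/A4 P8 similar
  R7 @ bar6.0: B4->F4 leap 6st
  R8 @ bar6.0: penult P8 not 3rd/6th
  R6 @ bar7.3: closes on M3

No (13 violations)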